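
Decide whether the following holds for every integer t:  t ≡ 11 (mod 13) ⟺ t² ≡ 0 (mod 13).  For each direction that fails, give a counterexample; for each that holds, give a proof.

Neither implication holds.

[⇒] This fails: take t = 11. Then 11 ≡ 11 (mod 13), but 11² = 121 ≡ 4 (mod 13), not 0.

[⇐] This fails: take t = 0. Then 0² = 0 ≡ 0 (mod 13), yet 0 ≡ 0 (mod 13), not 11.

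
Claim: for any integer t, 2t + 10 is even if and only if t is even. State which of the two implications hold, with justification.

Forward direction. This fails: take t = 5. Then 2t + 10 = 20, which is even, yet t = 5 is odd, not even.

Converse. Suppose t is even. Since 2 is even, 2t is even for every t, so 2t + 10 has the same parity as 10, which is even. Hence 2t + 10 is even.

Not equivalent: only (⇐) holds.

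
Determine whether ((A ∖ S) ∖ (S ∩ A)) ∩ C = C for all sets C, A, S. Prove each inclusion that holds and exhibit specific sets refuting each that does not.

(⊇) This inclusion fails. Take C = {1}, A = ∅, S = ∅; then 1 ∈ C but 1 ∉ ((A ∖ S) ∖ (S ∩ A)) ∩ C.

(⊆) Let x ∈ ((A ∖ S) ∖ (S ∩ A)) ∩ C. Then x ∈ C ∩ A and x ∉ S, from which x ∈ C.

The sets are not equal: only the forward inclusion holds.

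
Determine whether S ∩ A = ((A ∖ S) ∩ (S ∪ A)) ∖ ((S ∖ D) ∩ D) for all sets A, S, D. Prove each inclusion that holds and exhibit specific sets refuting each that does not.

Neither inclusion holds.

Forward inclusion. This inclusion fails. Take A = {1}, S = {1}, D = ∅; then 1 ∈ S ∩ A but 1 ∉ ((A ∖ S) ∩ (S ∪ A)) ∖ ((S ∖ D) ∩ D).

Reverse inclusion. This inclusion fails. Take A = {1}, S = ∅, D = ∅; then 1 ∈ ((A ∖ S) ∩ (S ∪ A)) ∖ ((S ∖ D) ∩ D) but 1 ∉ S ∩ A.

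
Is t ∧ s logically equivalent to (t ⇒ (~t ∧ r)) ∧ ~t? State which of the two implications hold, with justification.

[⇒] This fails. Under t = T, s = T, r = F, the left side is true but the right side is false.

[⇐] This fails. Under t = F, s = F, r = F, the left side is false but the right side is true.

Neither implication holds.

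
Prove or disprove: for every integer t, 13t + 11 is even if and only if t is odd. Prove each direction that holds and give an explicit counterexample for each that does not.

(⟹) Suppose 13t + 11 is even. Since 13 is odd, 13t and t have the same parity, so 13t + 11 ≡ t + 11 (mod 2). As 11 is odd, 13t + 11 is even exactly when t is odd. Thus t is odd.

(⟸) Conversely, suppose t is odd; write t = 2j + 1. Then 13t + 11 = 13·(2j + 1) + 11 = 2·13j + 24, which is even.

Both implications hold.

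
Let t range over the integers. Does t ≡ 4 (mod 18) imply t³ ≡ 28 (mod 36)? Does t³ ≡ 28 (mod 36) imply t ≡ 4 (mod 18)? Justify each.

Forward direction. Suppose t ≡ 4 (mod 18). Working modulo 36, t ∈ {4, 22}; for each such r, r³ ≡ 28 (mod 36).

Converse. This fails: take t = 10. Then 10³ = 1000 ≡ 28 (mod 36), yet 10 ≡ 10 (mod 18), not 4.

Only the forward implication holds.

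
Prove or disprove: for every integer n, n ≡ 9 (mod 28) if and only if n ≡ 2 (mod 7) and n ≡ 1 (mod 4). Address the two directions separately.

The biconditional holds.

(⟹) Suppose n ≡ 9 (mod 28); write n = 28j + 9. Since 7 ∣ 28, reducing mod 7 gives n ≡ 9 ≡ 2 (mod 7); since 4 ∣ 28, reducing mod 4 gives n ≡ 9 ≡ 1 (mod 4).

(⟸) Conversely, if n ≡ 2 (mod 7) and n ≡ 1 (mod 4), then by the Chinese remainder theorem n ≡ 9 (mod 28). This is exactly n ≡ 9 (mod 28).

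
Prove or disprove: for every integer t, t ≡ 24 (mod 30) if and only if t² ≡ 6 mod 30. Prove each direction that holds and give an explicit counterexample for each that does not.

(→) Suppose t ≡ 24 (mod 30). Write t = 30j + 24. Then (30j + 24)² = 900j² + 1440j + 576 = 30(30j² + 48j + 19) + 6, so t² ≡ 6 (mod 30).

(←) This fails: take t = 6. Then 6² = 36 ≡ 6 (mod 30), yet 6 ≡ 6 (mod 30), not 24.

The forward direction holds; the converse fails.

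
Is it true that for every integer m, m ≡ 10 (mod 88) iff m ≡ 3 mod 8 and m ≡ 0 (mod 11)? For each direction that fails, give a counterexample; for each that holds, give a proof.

Forward direction. This fails: m = 10 gives 10 ≡ 10 (mod 88) but 10 ≡ 2 (mod 8), so the conjunction on the right does not hold.

Converse. This fails: m = 11 satisfies both congruences on the right (11 ≡ 3 mod 8 and 11 ≡ 0 mod 11) yet 11 ≡ 11 (mod 88), not 10.

Neither direction holds.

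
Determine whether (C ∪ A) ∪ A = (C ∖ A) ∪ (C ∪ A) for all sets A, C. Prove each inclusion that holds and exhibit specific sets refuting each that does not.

The two sets are equal.

Forward inclusion. Let x ∈ (C ∪ A) ∪ A. Then either x ∈ A and x ∉ C; or x ∈ C and x ∉ A; or x ∈ A ∩ C. In each case x ∈ (C ∖ A) ∪ (C ∪ A), so (C ∪ A) ∪ A ⊆ (C ∖ A) ∪ (C ∪ A).

Reverse inclusion. Let x ∈ (C ∖ A) ∪ (C ∪ A). Then either x ∈ A and x ∉ C; or x ∈ C and x ∉ A; or x ∈ A ∩ C. In each case x ∈ (C ∪ A) ∪ A, so (C ∖ A) ∪ (C ∪ A) ⊆ (C ∪ A) ∪ A.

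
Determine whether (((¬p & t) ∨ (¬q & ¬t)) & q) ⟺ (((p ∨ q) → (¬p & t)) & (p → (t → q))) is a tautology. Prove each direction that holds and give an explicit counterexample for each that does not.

(⇒) Assume the antecedent. If q is true, the antecedent forces (q = T, t = T, p = F), and the consequent holds there. If q is false, the antecedent cannot hold. Either way the consequent holds.

(⇐) This fails. Under q = F, t = F, p = F, the left side is false but the right side is true.

Not equivalent: only (⇒) holds.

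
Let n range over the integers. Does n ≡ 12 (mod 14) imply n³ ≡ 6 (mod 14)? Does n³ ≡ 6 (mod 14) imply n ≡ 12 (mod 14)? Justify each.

The forward direction holds; the converse fails.

(⇒) Suppose n ≡ 12 (mod 14). Write n = 14j + 12. Then (14j + 12)³ = 2744j³ + 7056j² + 6048j + 1728 = 14(196j³ + 504j² + 432j + 123) + 6, so n³ ≡ 6 (mod 14).

(⇐) This fails: take n = 6. Then 6³ = 216 ≡ 6 (mod 14), yet 6 ≡ 6 (mod 14), not 12.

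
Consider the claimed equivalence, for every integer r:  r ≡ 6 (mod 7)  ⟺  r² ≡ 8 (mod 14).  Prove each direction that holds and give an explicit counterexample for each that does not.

Neither direction holds.

(⟹) This fails: take r = 13. Then 13 ≡ 6 (mod 7), but 13² = 169 ≡ 1 (mod 14), not 8.

(⟸) This fails: take r = 8. Then 8² = 64 ≡ 8 (mod 14), yet 8 ≡ 1 (mod 7), not 6.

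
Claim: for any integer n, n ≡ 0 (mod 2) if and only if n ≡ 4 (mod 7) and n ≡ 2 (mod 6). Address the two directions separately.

Only the reverse direction holds.

(⇒) This fails: n = 0 gives 0 ≡ 0 (mod 2) but 0 ≡ 0 (mod 7), so the conjunction on the right does not hold.

(⇐) Conversely, if n ≡ 4 (mod 7) and n ≡ 2 (mod 6), then by the Chinese remainder theorem n ≡ 32 (mod 42). Since 32 ≡ 0 (mod 2) and 2 ∣ 42, we get n ≡ 0 (mod 2).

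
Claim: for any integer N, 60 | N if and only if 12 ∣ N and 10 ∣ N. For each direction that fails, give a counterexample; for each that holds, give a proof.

(→) If 60 ∣ N, write N = 60q. Since 60 = 5·12, N = 12·(5q), so 12 ∣ N; and since 60 = 6·10, N = 10·(6q), so 10 ∣ N.

(←) Suppose 12 ∣ N and 10 ∣ N. Any common multiple of 12 and 10 is a multiple of their lcm; here lcm(12, 10) = 12·10/gcd(12, 10) = 120/2 = 60, so 60 ∣ N.

The biconditional holds.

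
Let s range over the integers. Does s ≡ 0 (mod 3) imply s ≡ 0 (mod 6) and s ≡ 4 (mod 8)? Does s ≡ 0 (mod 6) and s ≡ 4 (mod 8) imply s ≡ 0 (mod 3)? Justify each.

(⇒) fails; (⇐) holds.

(→) This fails: s = 0 gives 0 ≡ 0 (mod 3) but 0 ≡ 0 (mod 8), so the conjunction on the right does not hold.

(←) Conversely, if s ≡ 0 (mod 6) and s ≡ 4 (mod 8), then by the Chinese remainder theorem s ≡ 12 (mod 24). Since 12 ≡ 0 (mod 3) and 3 ∣ 24, we get s ≡ 0 (mod 3).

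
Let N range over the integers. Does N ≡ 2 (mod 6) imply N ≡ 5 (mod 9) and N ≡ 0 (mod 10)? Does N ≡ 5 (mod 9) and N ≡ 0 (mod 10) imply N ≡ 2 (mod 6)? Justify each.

[⇒] This fails: N = 32 gives 32 ≡ 2 (mod 6) but 32 ≡ 2 (mod 10), so the conjunction on the right does not hold.

[⇐] Conversely, if N ≡ 5 (mod 9) and N ≡ 0 (mod 10), then by the Chinese remainder theorem N ≡ 50 (mod 90). Since 50 ≡ 2 (mod 6) and 6 ∣ 90, we get N ≡ 2 (mod 6).

(⇒) fails; (⇐) holds.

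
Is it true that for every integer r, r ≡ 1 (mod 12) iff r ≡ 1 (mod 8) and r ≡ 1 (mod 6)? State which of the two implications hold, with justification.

(⇒) fails; (⇐) holds.

(⇒) This fails: r = 13 gives 13 ≡ 1 (mod 12) but 13 ≡ 5 (mod 8), so the conjunction on the right does not hold.

(⇐) Conversely, if r ≡ 1 (mod 8) and r ≡ 1 (mod 6), then by the Chinese remainder theorem r ≡ 1 (mod 24). Since 1 ≡ 1 (mod 12) and 12 ∣ 24, we get r ≡ 1 (mod 12).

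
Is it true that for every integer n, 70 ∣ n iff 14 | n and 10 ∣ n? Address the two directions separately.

The biconditional holds.

Converse. Suppose 14 ∣ n and 10 ∣ n. Any common multiple of 14 and 10 is a multiple of their lcm; here lcm(14, 10) = 14·10/gcd(14, 10) = 140/2 = 70, so 70 ∣ n.

Forward direction. If 70 ∣ n, write n = 70q. Since 70 = 5·14, n = 14·(5q), so 14 ∣ n; and since 70 = 7·10, n = 10·(7q), so 10 ∣ n.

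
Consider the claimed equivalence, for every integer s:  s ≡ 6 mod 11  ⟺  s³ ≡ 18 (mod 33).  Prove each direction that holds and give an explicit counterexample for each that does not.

(⇒) fails; (⇐) holds.

[⇒] This fails: take s = 17. Then 17 ≡ 6 (mod 11), but 17³ = 4913 ≡ 29 (mod 33), not 18.

[⇐] Conversely, the residues r modulo 33 with r³ ≡ 18 (mod 33) are exactly {6}, and each is ≡ 6 (mod 11).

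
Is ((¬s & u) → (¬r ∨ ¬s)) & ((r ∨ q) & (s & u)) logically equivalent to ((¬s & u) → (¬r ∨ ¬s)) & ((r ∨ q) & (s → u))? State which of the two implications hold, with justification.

(⇒) Assume the antecedent. If r is true, the antecedent forces (s = T, r = T, q = F, u = T) or (s = T, r = T, q = T, u = T), and the consequent holds there. If r is false, the antecedent forces (s = T, r = F, q = T, u = T), and the consequent holds there. Either way the consequent holds.

(⇐) This fails. Under s = F, r = T, q = F, u = F, the left side is false but the right side is true.

Not equivalent: only (⇒) holds.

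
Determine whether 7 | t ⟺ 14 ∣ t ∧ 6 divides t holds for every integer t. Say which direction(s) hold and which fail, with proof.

Not equivalent: only (⇐) holds.

(→) This fails: take t = 7. Certainly 7 ∣ 7, but 14 ∤ 7.

(←) Suppose 14 ∣ t and 6 ∣ t. Any common multiple of 14 and 6 is a multiple of their lcm; here lcm(14, 6) = 14·6/gcd(14, 6) = 84/2 = 42, so 42 ∣ t. Since 7 ∣ 42, it follows that 7 ∣ t.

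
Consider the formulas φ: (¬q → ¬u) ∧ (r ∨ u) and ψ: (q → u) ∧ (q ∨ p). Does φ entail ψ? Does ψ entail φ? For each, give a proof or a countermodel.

(⟹) This fails. Under q = F, r = T, p = F, u = F, the left side is true but the right side is false.

(⟸) This fails. Under q = F, r = F, p = T, u = F, the left side is false but the right side is true.

Both directions fail.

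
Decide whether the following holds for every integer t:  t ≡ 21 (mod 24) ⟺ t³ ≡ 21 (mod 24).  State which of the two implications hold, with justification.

Both directions hold.

(⇒) Suppose t ≡ 21 (mod 24). Write t = 24j + 21. Then (24j + 21)³ = 13824j³ + 36288j² + 31752j + 9261 = 24(576j³ + 1512j² + 1323j + 385) + 21, so t³ ≡ 21 (mod 24).

(⇐) Conversely, suppose t³ ≡ 21 (mod 24). The only residue r in {0, …, 23} with r³ ≡ 21 (mod 24) is r = 21, so t ≡ 21 (mod 24).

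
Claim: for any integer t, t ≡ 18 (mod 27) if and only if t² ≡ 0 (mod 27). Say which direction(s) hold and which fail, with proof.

Not equivalent: only (⇒) holds.

(⇒) Suppose t ≡ 18 (mod 27). Write t = 27j + 18. Then (27j + 18)² = 729j² + 972j + 324 = 27(27j² + 36j + 12) + 0, so t² ≡ 0 (mod 27).

(⇐) This fails: take t = 0. Then 0² = 0 ≡ 0 (mod 27), yet 0 ≡ 0 (mod 27), not 18.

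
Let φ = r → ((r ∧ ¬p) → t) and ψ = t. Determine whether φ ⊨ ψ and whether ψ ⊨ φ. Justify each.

(→) This fails. Under r = F, p = F, t = F, the left side is true but the right side is false.

(←) Assume the antecedent. If r is true, the antecedent forces (r = T, p = F, t = T) or (r = T, p = T, t = T), and r → ((r ∧ ¬p) → t) holds there. If r is false, r → ((r ∧ ¬p) → t) reduces to true regardless of the other variables. Either way r → ((r ∧ ¬p) → t) holds.

Not equivalent: only (⇐) holds.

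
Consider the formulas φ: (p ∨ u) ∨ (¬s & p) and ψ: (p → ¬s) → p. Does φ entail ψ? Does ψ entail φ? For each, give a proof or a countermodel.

(⟹) This fails. Under p = F, s = F, u = T, the left side is true but the right side is false.

(⟸) Assume the antecedent. If p is true, (p ∨ u) ∨ (¬s & p) reduces to true regardless of the other variables. If p is false, the antecedent cannot hold. Either way (p ∨ u) ∨ (¬s & p) holds.

(⇒) fails; (⇐) holds.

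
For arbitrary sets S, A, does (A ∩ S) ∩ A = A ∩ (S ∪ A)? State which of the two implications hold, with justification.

(⊆) Let x ∈ (A ∩ S) ∩ A. Then x ∈ S ∩ A, from which x ∈ A ∩ (S ∪ A).

(⊇) This inclusion fails. Take S = ∅, A = {1}; then 1 ∈ A ∩ (S ∪ A) but 1 ∉ (A ∩ S) ∩ A.

The sets are not equal: only the forward inclusion holds.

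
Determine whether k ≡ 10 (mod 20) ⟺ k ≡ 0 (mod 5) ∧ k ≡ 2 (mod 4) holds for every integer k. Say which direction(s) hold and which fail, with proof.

Both implications hold.

(⟹) Suppose k ≡ 10 (mod 20); write k = 20j + 10. Since 5 ∣ 20, reducing mod 5 gives k ≡ 10 ≡ 0 (mod 5); since 4 ∣ 20, reducing mod 4 gives k ≡ 10 ≡ 2 (mod 4).

(⟸) Conversely, if k ≡ 0 (mod 5) and k ≡ 2 (mod 4), then by the Chinese remainder theorem k ≡ 10 (mod 20). This is exactly k ≡ 10 (mod 20).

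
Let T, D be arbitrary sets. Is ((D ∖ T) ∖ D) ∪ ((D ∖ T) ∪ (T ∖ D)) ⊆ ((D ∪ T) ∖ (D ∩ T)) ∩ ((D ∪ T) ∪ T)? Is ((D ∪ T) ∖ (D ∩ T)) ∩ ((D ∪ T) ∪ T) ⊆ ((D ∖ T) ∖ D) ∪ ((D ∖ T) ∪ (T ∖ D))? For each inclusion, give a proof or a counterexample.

Both inclusions hold; the sets are equal.

Forward inclusion. Let x ∈ ((D ∖ T) ∖ D) ∪ ((D ∖ T) ∪ (T ∖ D)). Then either x ∈ T and x ∉ D; or x ∈ D and x ∉ T. In each case x ∈ ((D ∪ T) ∖ (D ∩ T)) ∩ ((D ∪ T) ∪ T), so ((D ∖ T) ∖ D) ∪ ((D ∖ T) ∪ (T ∖ D)) ⊆ ((D ∪ T) ∖ (D ∩ T)) ∩ ((D ∪ T) ∪ T).

Reverse inclusion. Let x ∈ ((D ∪ T) ∖ (D ∩ T)) ∩ ((D ∪ T) ∪ T). Then either x ∈ T and x ∉ D; or x ∈ D and x ∉ T. In each case x ∈ ((D ∖ T) ∖ D) ∪ ((D ∖ T) ∪ (T ∖ D)), so ((D ∪ T) ∖ (D ∩ T)) ∩ ((D ∪ T) ∪ T) ⊆ ((D ∖ T) ∖ D) ∪ ((D ∖ T) ∪ (T ∖ D)).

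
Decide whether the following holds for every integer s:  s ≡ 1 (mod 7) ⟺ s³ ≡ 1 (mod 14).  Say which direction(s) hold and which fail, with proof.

Neither implication holds.

(⟹) This fails: take s = 8. Then 8 ≡ 1 (mod 7), but 8³ = 512 ≡ 8 (mod 14), not 1.

(⟸) This fails: take s = 9. Then 9³ = 729 ≡ 1 (mod 14), yet 9 ≡ 2 (mod 7), not 1.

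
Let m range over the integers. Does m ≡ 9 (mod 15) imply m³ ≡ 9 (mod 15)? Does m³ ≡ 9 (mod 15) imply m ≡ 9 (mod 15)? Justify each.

[⇒] Suppose m ≡ 9 (mod 15). Write m = 15j + 9. Then (15j + 9)³ = 3375j³ + 6075j² + 3645j + 729 = 15(225j³ + 405j² + 243j + 48) + 9, so m³ ≡ 9 (mod 15).

[⇐] Conversely, suppose m³ ≡ 9 (mod 15). The only residue r in {0, …, 14} with r³ ≡ 9 (mod 15) is r = 9, so m ≡ 9 (mod 15).

Both implications hold.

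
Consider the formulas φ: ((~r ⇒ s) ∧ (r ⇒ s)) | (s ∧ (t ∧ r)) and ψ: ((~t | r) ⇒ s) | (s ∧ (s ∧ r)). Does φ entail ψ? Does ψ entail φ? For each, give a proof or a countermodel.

Only the forward implication holds.

[⇒] Assume the antecedent. If r is true, the antecedent forces (r = T, t = F, s = T) or (r = T, t = T, s = T), and ((~t | r) ⇒ s) | (s ∧ (s ∧ r)) holds there. If r is false, the antecedent forces (r = F, t = F, s = T) or (r = F, t = T, s = T), and ((~t | r) ⇒ s) | (s ∧ (s ∧ r)) holds there. Either way ((~t | r) ⇒ s) | (s ∧ (s ∧ r)) holds.

[⇐] This fails. Under r = F, t = T, s = F, the left side is false but the right side is true.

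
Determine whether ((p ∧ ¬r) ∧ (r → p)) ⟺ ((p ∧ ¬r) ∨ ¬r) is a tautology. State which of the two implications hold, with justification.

Only the forward direction holds.

(⟹) Assume the antecedent. If p is true, the antecedent forces (p = T, r = F), and (p ∧ ¬r) ∨ ¬r holds there. If p is false, the antecedent cannot hold. Either way (p ∧ ¬r) ∨ ¬r holds.

(⟸) This fails. Under p = F, r = F, the left side is false but the right side is true.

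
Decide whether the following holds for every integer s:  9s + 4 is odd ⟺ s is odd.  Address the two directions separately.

Both directions hold.

(⟸) Suppose s is odd; write s = 2j + 1. Then 9s + 4 = 9·(2j + 1) + 4 = 2·9j + 13, which is odd.

(⟹) Suppose 9s + 4 is odd. Since 9 is odd, 9s and s have the same parity, so 9s + 4 ≡ s + 4 (mod 2). As 4 is even, 9s + 4 is odd exactly when s is odd. Thus s is odd.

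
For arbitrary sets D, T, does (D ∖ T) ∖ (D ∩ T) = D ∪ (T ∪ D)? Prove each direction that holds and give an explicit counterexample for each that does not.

The sets are not equal: only the forward inclusion holds.

(⊆) Let x ∈ (D ∖ T) ∖ (D ∩ T). Then x ∈ D and x ∉ T, from which x ∈ D ∪ (T ∪ D).

(⊇) This inclusion fails. Take D = ∅, T = {1}; then 1 ∈ D ∪ (T ∪ D) but 1 ∉ (D ∖ T) ∖ (D ∩ T).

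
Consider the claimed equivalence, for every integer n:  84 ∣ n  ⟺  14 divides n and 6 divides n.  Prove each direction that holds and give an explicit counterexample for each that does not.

The forward direction holds; the converse fails.

Forward direction. If 84 ∣ n, write n = 84q. Since 84 = 6·14, n = 14·(6q), so 14 ∣ n; and since 84 = 14·6, n = 6·(14q), so 6 ∣ n.

Converse. This fails: take n = 42. Both 14 ∣ 42 and 6 ∣ 42, yet 42 is not a multiple of 84 (since 42 = 0·84 + 42), so 84 ∤ 42.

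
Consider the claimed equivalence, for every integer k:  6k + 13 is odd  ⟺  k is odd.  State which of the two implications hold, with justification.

Forward direction. This fails: take k = 6. Then 6k + 13 = 49, which is odd, yet k = 6 is even, not odd.

Converse. Suppose k is odd. Since 6 is even, 6k is even for every k, so 6k + 13 has the same parity as 13, which is odd. Hence 6k + 13 is odd.

(⇒) fails; (⇐) holds.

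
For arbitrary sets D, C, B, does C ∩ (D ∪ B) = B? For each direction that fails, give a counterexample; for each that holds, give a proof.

Neither inclusion holds.

(⟹) This inclusion fails. Take D = {1}, C = {1}, B = ∅; then 1 ∈ C ∩ (D ∪ B) but 1 ∉ B.

(⟸) This inclusion fails. Take D = ∅, C = ∅, B = {1}; then 1 ∈ B but 1 ∉ C ∩ (D ∪ B).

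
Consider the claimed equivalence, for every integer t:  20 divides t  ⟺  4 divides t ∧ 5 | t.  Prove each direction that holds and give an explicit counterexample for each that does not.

The biconditional holds.

(→) If 20 ∣ t, write t = 20q. Since 20 = 5·4, t = 4·(5q), so 4 ∣ t; and since 20 = 4·5, t = 5·(4q), so 5 ∣ t.

(←) Suppose 4 ∣ t and 5 ∣ t. Any common multiple of 4 and 5 is a multiple of their lcm; here gcd(4, 5) = 1, so lcm(4, 5) = 4·5 = 20, so 20 ∣ t.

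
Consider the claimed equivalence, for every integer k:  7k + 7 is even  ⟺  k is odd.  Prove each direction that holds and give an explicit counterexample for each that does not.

Equivalent; both directions hold.

[⇐] Suppose k is odd; write k = 2j + 1. Then 7k + 7 = 7·(2j + 1) + 7 = 2·7j + 14, which is even.

[⇒] Suppose 7k + 7 is even. Since 7 is odd, 7k and k have the same parity, so 7k + 7 ≡ k + 7 (mod 2). As 7 is odd, 7k + 7 is even exactly when k is odd. Thus k is odd.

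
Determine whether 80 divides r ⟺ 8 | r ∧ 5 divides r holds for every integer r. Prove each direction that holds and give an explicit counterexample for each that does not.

Only the forward implication holds.

(⇐) This fails: take r = 40. Both 8 ∣ 40 and 5 ∣ 40, yet 40 is not a multiple of 80 (since 40 = 0·80 + 40), so 80 ∤ 40.

(⇒) If 80 ∣ r, write r = 80q. Since 80 = 10·8, r = 8·(10q), so 8 ∣ r; and since 80 = 16·5, r = 5·(16q), so 5 ∣ r.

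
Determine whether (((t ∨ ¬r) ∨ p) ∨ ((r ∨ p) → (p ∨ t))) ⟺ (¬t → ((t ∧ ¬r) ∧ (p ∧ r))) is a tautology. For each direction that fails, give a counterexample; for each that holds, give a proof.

(→) This fails. Under r = F, p = F, t = F, the left side is true but the right side is false.

(←) Assume the antecedent. If r is true, the antecedent forces (r = T, p = F, t = T) or (r = T, p = T, t = T), and the consequent holds there. If r is false, the consequent reduces to true regardless of the other variables. Either way the consequent holds.

(⇒) fails; (⇐) holds.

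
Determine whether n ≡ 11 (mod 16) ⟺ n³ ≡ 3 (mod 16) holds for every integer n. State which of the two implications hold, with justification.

(→) Suppose n ≡ 11 (mod 16). Write n = 16j + 11. Then (16j + 11)³ = 4096j³ + 8448j² + 5808j + 1331 = 16(256j³ + 528j² + 363j + 83) + 3, so n³ ≡ 3 (mod 16).

(←) Conversely, suppose n³ ≡ 3 (mod 16). The only residue r in {0, …, 15} with r³ ≡ 3 (mod 16) is r = 11, so n ≡ 11 (mod 16).

Equivalent; both directions hold.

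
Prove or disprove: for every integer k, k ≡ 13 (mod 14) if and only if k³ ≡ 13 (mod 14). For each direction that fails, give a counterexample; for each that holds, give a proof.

Forward direction. Suppose k ≡ 13 (mod 14). Write k = 14j + 13. Then (14j + 13)³ = 2744j³ + 7644j² + 7098j + 2197 = 14(196j³ + 546j² + 507j + 156) + 13, so k³ ≡ 13 (mod 14).

Converse. This fails: take k = 3. Then 3³ = 27 ≡ 13 (mod 14), yet 3 ≡ 3 (mod 14), not 13.

Not equivalent: only (⇒) holds.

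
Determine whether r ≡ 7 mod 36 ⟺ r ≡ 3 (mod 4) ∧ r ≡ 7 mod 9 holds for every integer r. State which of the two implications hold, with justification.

[⇒] Suppose r ≡ 7 (mod 36); write r = 36j + 7. Since 4 ∣ 36, reducing mod 4 gives r ≡ 7 ≡ 3 (mod 4); since 9 ∣ 36, reducing mod 9 gives r ≡ 7 (mod 9).

[⇐] Conversely, if r ≡ 3 (mod 4) and r ≡ 7 (mod 9), then by the Chinese remainder theorem r ≡ 7 (mod 36). This is exactly r ≡ 7 (mod 36).

Equivalent; both directions hold.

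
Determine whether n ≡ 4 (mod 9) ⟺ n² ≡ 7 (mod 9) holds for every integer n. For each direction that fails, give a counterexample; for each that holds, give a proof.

(⇒) Suppose n ≡ 4 (mod 9). Write n = 9j + 4. Then (9j + 4)² = 81j² + 72j + 16 = 9(9j² + 8j + 1) + 7, so n² ≡ 7 (mod 9).

(⇐) This fails: take n = 5. Then 5² = 25 ≡ 7 (mod 9), yet 5 ≡ 5 (mod 9), not 4.

(⇒) holds; (⇐) fails.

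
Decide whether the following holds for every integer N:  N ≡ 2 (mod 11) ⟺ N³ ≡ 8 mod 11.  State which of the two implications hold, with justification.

(⇒) Suppose N ≡ 2 (mod 11). Write N = 11j + 2. Then (11j + 2)³ = 1331j³ + 726j² + 132j + 8 = 11(121j³ + 66j² + 12j) + 8, so N³ ≡ 8 (mod 11).

(⇐) For the converse, argue contrapositively. If N ≢ 2 (mod 11), then N is congruent to one of 0, 1, 3, 4, 5, 6, 7, 8, 9, 10 modulo 11, and these give N³ ≡ 0, 1, 5, 9, 4, 7, 2, 6, 3, 10 respectively — never 8.

Both implications hold.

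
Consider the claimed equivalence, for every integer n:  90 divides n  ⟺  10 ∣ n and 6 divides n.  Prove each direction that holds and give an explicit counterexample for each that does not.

(⇒) If 90 ∣ n, write n = 90q. Since 90 = 9·10, n = 10·(9q), so 10 ∣ n; and since 90 = 15·6, n = 6·(15q), so 6 ∣ n.

(⇐) This fails: take n = 30. Both 10 ∣ 30 and 6 ∣ 30, yet 30 is not a multiple of 90 (since 30 = 0·90 + 30), so 90 ∤ 30.

The forward direction holds; the converse fails.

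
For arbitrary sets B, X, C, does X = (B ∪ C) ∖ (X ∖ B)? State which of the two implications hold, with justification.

Both inclusions fail.

Forward inclusion. This inclusion fails. Take B = ∅, X = {1}, C = ∅; then 1 ∈ X but 1 ∉ (B ∪ C) ∖ (X ∖ B).

Reverse inclusion. This inclusion fails. Take B = {1}, X = ∅, C = ∅; then 1 ∈ (B ∪ C) ∖ (X ∖ B) but 1 ∉ X.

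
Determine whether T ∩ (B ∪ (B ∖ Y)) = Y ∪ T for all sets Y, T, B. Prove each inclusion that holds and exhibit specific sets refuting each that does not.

(⟸) This inclusion fails. Take Y = {1}, T = ∅, B = ∅; then 1 ∈ Y ∪ T but 1 ∉ T ∩ (B ∪ (B ∖ Y)).

(⟹) Let x ∈ T ∩ (B ∪ (B ∖ Y)). Then either x ∈ T ∩ B and x ∉ Y; or x ∈ Y ∩ T ∩ B. In each case x ∈ Y ∪ T, so T ∩ (B ∪ (B ∖ Y)) ⊆ Y ∪ T.

Only the forward inclusion holds.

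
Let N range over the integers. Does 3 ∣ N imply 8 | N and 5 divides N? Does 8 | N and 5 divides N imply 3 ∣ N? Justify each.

Neither direction holds.

(⟹) This fails: take N = 3. Certainly 3 ∣ 3, but 8 ∤ 3.

(⟸) This fails: take N = 40. Both 8 ∣ 40 and 5 ∣ 40, yet 40 is not a multiple of 3 (since 40 = 13·3 + 1), so 3 ∤ 40.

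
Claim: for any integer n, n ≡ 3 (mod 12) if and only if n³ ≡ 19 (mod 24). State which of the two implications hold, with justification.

(⇒) fails and (⇐) fails.

(⟹) This fails: take n = 3. Then 3 ≡ 3 (mod 12), but 3³ = 27 ≡ 3 (mod 24), not 19.

(⟸) This fails: take n = 19. Then 19³ = 6859 ≡ 19 (mod 24), yet 19 ≡ 7 (mod 12), not 3.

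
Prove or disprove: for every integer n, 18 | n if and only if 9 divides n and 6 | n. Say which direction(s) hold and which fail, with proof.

[⇒] If 18 ∣ n, write n = 18q. Since 18 = 2·9, n = 9·(2q), so 9 ∣ n; and since 18 = 3·6, n = 6·(3q), so 6 ∣ n.

[⇐] Suppose 9 ∣ n and 6 ∣ n. Any common multiple of 9 and 6 is a multiple of their lcm; here lcm(9, 6) = 9·6/gcd(9, 6) = 54/3 = 18, so 18 ∣ n.

Both directions hold.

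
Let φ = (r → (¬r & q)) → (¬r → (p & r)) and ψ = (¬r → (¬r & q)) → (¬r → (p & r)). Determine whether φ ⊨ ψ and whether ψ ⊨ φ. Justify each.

(⟹) Assume the antecedent. If r is true, the consequent reduces to true regardless of the other variables. If r is false, the antecedent cannot hold. Either way the consequent holds.

(⟸) This fails. Under r = F, p = F, q = F, the left side is false but the right side is true.

(⇒) holds; (⇐) fails.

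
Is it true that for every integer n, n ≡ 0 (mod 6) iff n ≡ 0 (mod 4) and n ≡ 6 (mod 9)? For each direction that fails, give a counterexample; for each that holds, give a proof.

The forward direction fails; the converse holds.

(⇒) This fails: n = 0 gives 0 ≡ 0 (mod 6) but 0 ≡ 0 (mod 9), so the conjunction on the right does not hold.

(⇐) Conversely, if n ≡ 0 (mod 4) and n ≡ 6 (mod 9), then by the Chinese remainder theorem n ≡ 24 (mod 36). Since 24 ≡ 0 (mod 6) and 6 ∣ 36, we get n ≡ 0 (mod 6).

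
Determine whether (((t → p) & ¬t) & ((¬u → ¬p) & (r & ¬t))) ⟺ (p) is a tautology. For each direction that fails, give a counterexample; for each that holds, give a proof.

Neither implication holds.

Forward direction. This fails. Under u = F, r = T, t = F, p = F, the left side is true but the right side is false.

Converse. This fails. Under u = F, r = F, t = F, p = T, the left side is false but the right side is true.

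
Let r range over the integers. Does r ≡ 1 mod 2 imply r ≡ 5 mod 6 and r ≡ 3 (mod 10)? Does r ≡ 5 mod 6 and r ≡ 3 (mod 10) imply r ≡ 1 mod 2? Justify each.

(⇒) This fails: r = 1 gives 1 ≡ 1 (mod 2) but 1 ≡ 1 (mod 6), so the conjunction on the right does not hold.

(⇐) Conversely, if r ≡ 5 (mod 6) and r ≡ 3 (mod 10), then by the Chinese remainder theorem r ≡ 23 (mod 30). Since 23 ≡ 1 (mod 2) and 2 ∣ 30, we get r ≡ 1 (mod 2).

The forward direction fails; the converse holds.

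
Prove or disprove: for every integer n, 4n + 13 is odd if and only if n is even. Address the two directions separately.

(⇒) fails; (⇐) holds.

(⇒) This fails: take n = 3. Then 4n + 13 = 25, which is odd, yet n = 3 is odd, not even.

(⇐) Suppose n is even. Since 4 is even, 4n is even for every n, so 4n + 13 has the same parity as 13, which is odd. Hence 4n + 13 is odd.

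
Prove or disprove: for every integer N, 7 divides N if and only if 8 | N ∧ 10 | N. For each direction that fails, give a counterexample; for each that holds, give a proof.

(⇒) fails and (⇐) fails.

(⇒) This fails: take N = 7. Certainly 7 ∣ 7, but 8 ∤ 7.

(⇐) This fails: take N = 40. Both 8 ∣ 40 and 10 ∣ 40, yet 40 is not a multiple of 7 (since 40 = 5·7 + 5), so 7 ∤ 40.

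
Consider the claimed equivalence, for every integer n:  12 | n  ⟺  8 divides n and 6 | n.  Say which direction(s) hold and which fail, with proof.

Only the reverse direction holds.

[⇒] This fails: take n = 12. Certainly 12 ∣ 12, but 8 ∤ 12.

[⇐] Suppose 8 ∣ n and 6 ∣ n. Any common multiple of 8 and 6 is a multiple of their lcm; here lcm(8, 6) = 8·6/gcd(8, 6) = 48/2 = 24, so 24 ∣ n. Since 12 ∣ 24, it follows that 12 ∣ n.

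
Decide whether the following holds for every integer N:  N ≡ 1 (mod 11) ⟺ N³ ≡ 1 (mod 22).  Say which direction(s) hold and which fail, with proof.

Only the reverse direction holds.

(⟸) The residues r modulo 22 with r³ ≡ 1 (mod 22) are exactly {1}, and each is ≡ 1 (mod 11).

(⟹) This fails: take N = 12. Then 12 ≡ 1 (mod 11), but 12³ = 1728 ≡ 12 (mod 22), not 1.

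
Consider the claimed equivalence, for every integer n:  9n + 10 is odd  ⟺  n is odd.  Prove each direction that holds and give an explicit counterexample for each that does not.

(→) Suppose 9n + 10 is odd. Since 9 is odd, 9n and n have the same parity, so 9n + 10 ≡ n + 10 (mod 2). As 10 is even, 9n + 10 is odd exactly when n is odd. Thus n is odd.

(←) Conversely, suppose n is odd; write n = 2j + 1. Then 9n + 10 = 9·(2j + 1) + 10 = 2·9j + 19, which is odd.

Both directions hold; the statement is true.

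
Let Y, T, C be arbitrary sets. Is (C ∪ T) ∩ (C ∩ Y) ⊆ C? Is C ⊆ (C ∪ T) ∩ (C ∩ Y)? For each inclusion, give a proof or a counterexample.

(⟹) Let x ∈ (C ∪ T) ∩ (C ∩ Y). Then either x ∈ Y ∩ C and x ∉ T; or x ∈ Y ∩ T ∩ C. In each case x ∈ C, so (C ∪ T) ∩ (C ∩ Y) ⊆ C.

(⟸) This inclusion fails. Take Y = ∅, T = ∅, C = {1}; then 1 ∈ C but 1 ∉ (C ∪ T) ∩ (C ∩ Y).

The sets are not equal: only the forward inclusion holds.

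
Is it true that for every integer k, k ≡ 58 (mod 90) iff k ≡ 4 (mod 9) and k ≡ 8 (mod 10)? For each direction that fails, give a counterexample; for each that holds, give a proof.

[⇒] Suppose k ≡ 58 (mod 90); write k = 90j + 58. Since 9 ∣ 90, reducing mod 9 gives k ≡ 58 ≡ 4 (mod 9); since 10 ∣ 90, reducing mod 10 gives k ≡ 58 ≡ 8 (mod 10).

[⇐] Conversely, if k ≡ 4 (mod 9) and k ≡ 8 (mod 10), then by the Chinese remainder theorem k ≡ 58 (mod 90). This is exactly k ≡ 58 (mod 90).

Equivalent; both directions hold.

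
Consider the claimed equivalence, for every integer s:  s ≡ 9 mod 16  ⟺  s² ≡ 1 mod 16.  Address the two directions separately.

Forward direction. Suppose s ≡ 9 mod 16. Write s = 16j + 9. Then (16j + 9)² = 256j² + 288j + 81 = 16(16j² + 18j + 5) + 1, so s² ≡ 1 (mod 16).

Converse. This fails: take s = 1. Then 1² = 1 ≡ 1 (mod 16), yet 1 ≡ 1 (mod 16), not 9.

(⇒) holds; (⇐) fails.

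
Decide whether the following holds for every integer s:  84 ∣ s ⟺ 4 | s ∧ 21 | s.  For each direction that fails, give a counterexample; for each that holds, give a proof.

(→) If 84 ∣ s, write s = 84q. Since 84 = 21·4, s = 4·(21q), so 4 ∣ s; and since 84 = 4·21, s = 21·(4q), so 21 ∣ s.

(←) Suppose 4 ∣ s and 21 ∣ s. Any common multiple of 4 and 21 is a multiple of their lcm; here gcd(4, 21) = 1, so lcm(4, 21) = 4·21 = 84, so 84 ∣ s.

Both directions hold; the statement is true.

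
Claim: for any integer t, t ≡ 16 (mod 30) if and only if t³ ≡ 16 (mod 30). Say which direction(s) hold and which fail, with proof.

Both directions hold; the statement is true.

Converse. Suppose t³ ≡ 16 (mod 30). The only residue r in {0, …, 29} with r³ ≡ 16 (mod 30) is r = 16, so t ≡ 16 (mod 30).

Forward direction. Suppose t ≡ 16 (mod 30). Write t = 30j + 16. Then (30j + 16)³ = 27000j³ + 43200j² + 23040j + 4096 = 30(900j³ + 1440j² + 768j + 136) + 16, so t³ ≡ 16 (mod 30).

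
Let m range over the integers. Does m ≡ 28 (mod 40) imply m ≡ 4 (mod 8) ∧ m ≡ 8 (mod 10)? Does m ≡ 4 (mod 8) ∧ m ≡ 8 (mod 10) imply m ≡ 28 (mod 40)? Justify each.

The biconditional holds.

(→) Suppose m ≡ 28 (mod 40); write m = 40j + 28. Since 8 ∣ 40, reducing mod 8 gives m ≡ 28 ≡ 4 (mod 8); since 10 ∣ 40, reducing mod 10 gives m ≡ 28 ≡ 8 (mod 10).

(←) Conversely, if m ≡ 4 (mod 8) and m ≡ 8 (mod 10), then by the Chinese remainder theorem m ≡ 28 (mod 40). This is exactly m ≡ 28 (mod 40).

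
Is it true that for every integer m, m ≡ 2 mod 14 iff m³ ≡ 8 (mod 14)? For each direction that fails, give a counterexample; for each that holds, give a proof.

(⇒) Suppose m ≡ 2 mod 14. Write m = 14j + 2. Then (14j + 2)³ = 2744j³ + 1176j² + 168j + 8 = 14(196j³ + 84j² + 12j) + 8, so m³ ≡ 8 (mod 14).

(⇐) This fails: take m = 4. Then 4³ = 64 ≡ 8 (mod 14), yet 4 ≡ 4 (mod 14), not 2.

Only the forward direction holds.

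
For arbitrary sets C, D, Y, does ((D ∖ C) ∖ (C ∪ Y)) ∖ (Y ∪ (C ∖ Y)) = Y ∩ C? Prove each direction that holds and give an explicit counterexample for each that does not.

(⊆) This inclusion fails. Take C = ∅, D = {1}, Y = ∅; then 1 ∈ ((D ∖ C) ∖ (C ∪ Y)) ∖ (Y ∪ (C ∖ Y)) but 1 ∉ Y ∩ C.

(⊇) This inclusion fails. Take C = {1}, D = ∅, Y = {1}; then 1 ∈ Y ∩ C but 1 ∉ ((D ∖ C) ∖ (C ∪ Y)) ∖ (Y ∪ (C ∖ Y)).

Both inclusions fail.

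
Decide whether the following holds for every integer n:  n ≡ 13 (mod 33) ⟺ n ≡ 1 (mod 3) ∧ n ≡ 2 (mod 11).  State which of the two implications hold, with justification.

[⇒] Suppose n ≡ 13 (mod 33); write n = 33j + 13. Since 3 ∣ 33, reducing mod 3 gives n ≡ 13 ≡ 1 (mod 3); since 11 ∣ 33, reducing mod 11 gives n ≡ 13 ≡ 2 (mod 11).

[⇐] Conversely, if n ≡ 1 (mod 3) and n ≡ 2 (mod 11), then by the Chinese remainder theorem n ≡ 13 (mod 33). This is exactly n ≡ 13 (mod 33).

Both implications hold.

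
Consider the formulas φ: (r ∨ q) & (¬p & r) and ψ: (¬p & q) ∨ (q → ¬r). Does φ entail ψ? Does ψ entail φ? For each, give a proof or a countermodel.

[⇒] Assume the antecedent. If p is true, the antecedent cannot hold. If p is false, (¬p & q) ∨ (q → ¬r) reduces to true regardless of the other variables. Either way (¬p & q) ∨ (q → ¬r) holds.

[⇐] This fails. Under p = F, q = F, r = F, the left side is false but the right side is true.

Not equivalent: only (⇒) holds.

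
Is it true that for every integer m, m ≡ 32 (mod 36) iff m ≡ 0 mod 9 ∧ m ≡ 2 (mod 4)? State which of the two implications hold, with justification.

(⇒) fails and (⇐) fails.

(→) This fails: m = 32 gives 32 ≡ 32 (mod 36) but 32 ≡ 5 (mod 9), so the conjunction on the right does not hold.

(←) This fails: m = 18 satisfies both congruences on the right (18 ≡ 0 mod 9 and 18 ≡ 2 mod 4) yet 18 ≡ 18 (mod 36), not 32.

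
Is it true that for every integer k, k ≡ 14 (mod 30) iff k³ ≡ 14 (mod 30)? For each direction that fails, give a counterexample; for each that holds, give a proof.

[⇒] Suppose k ≡ 14 (mod 30). Write k = 30j + 14. Then (30j + 14)³ = 27000j³ + 37800j² + 17640j + 2744 = 30(900j³ + 1260j² + 588j + 91) + 14, so k³ ≡ 14 (mod 30).

[⇐] Conversely, suppose k³ ≡ 14 (mod 30). The only residue r in {0, …, 29} with r³ ≡ 14 (mod 30) is r = 14, so k ≡ 14 (mod 30).

Both directions hold.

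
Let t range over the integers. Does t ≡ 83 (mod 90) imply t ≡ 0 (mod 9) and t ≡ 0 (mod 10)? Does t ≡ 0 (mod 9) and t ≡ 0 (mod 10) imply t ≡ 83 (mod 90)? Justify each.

(⇒) fails and (⇐) fails.

Forward direction. This fails: t = 83 gives 83 ≡ 83 (mod 90) but 83 ≡ 2 (mod 9), so the conjunction on the right does not hold.

Converse. This fails: t = 0 satisfies both congruences on the right (0 ≡ 0 mod 9 and 0 ≡ 0 mod 10) yet 0 ≡ 0 (mod 90), not 83.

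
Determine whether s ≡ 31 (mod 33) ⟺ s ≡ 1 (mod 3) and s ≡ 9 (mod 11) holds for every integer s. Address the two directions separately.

Both directions hold; the statement is true.

(⇒) Suppose s ≡ 31 (mod 33); write s = 33j + 31. Since 3 ∣ 33, reducing mod 3 gives s ≡ 31 ≡ 1 (mod 3); since 11 ∣ 33, reducing mod 11 gives s ≡ 31 ≡ 9 (mod 11).

(⇐) Conversely, if s ≡ 1 (mod 3) and s ≡ 9 (mod 11), then by the Chinese remainder theorem s ≡ 31 (mod 33). This is exactly s ≡ 31 (mod 33).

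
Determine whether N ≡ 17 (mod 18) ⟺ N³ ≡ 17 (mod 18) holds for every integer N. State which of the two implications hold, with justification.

(⇒) holds; (⇐) fails.

Converse. This fails: take N = 5. Then 5³ = 125 ≡ 17 (mod 18), yet 5 ≡ 5 (mod 18), not 17.

Forward direction. Suppose N ≡ 17 (mod 18). Write N = 18j + 17. Then (18j + 17)³ = 5832j³ + 16524j² + 15606j + 4913 = 18(324j³ + 918j² + 867j + 272) + 17, so N³ ≡ 17 (mod 18).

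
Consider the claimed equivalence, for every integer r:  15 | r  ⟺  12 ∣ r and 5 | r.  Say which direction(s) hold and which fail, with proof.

Only the converse holds.

[⇒] This fails: take r = 15. Certainly 15 ∣ 15, but 12 ∤ 15.

[⇐] Suppose 12 ∣ r and 5 ∣ r. Any common multiple of 12 and 5 is a multiple of their lcm; here gcd(12, 5) = 1, so lcm(12, 5) = 12·5 = 60, so 60 ∣ r. Since 15 ∣ 60, it follows that 15 ∣ r.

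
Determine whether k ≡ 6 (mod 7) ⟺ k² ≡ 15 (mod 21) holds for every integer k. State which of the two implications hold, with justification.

(⟹) This fails: take k = 13. Then 13 ≡ 6 (mod 7), but 13² = 169 ≡ 1 (mod 21), not 15.

(⟸) This fails: take k = 15. Then 15² = 225 ≡ 15 (mod 21), yet 15 ≡ 1 (mod 7), not 6.

Neither direction holds.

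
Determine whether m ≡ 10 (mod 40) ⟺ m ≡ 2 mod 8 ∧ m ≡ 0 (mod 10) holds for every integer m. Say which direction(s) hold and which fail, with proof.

(⟹) Suppose m ≡ 10 (mod 40); write m = 40j + 10. Since 8 ∣ 40, reducing mod 8 gives m ≡ 10 ≡ 2 (mod 8); since 10 ∣ 40, reducing mod 10 gives m ≡ 10 ≡ 0 (mod 10).

(⟸) Conversely, if m ≡ 2 (mod 8) and m ≡ 0 (mod 10), then by the Chinese remainder theorem m ≡ 10 (mod 40). This is exactly m ≡ 10 (mod 40).

Both implications hold.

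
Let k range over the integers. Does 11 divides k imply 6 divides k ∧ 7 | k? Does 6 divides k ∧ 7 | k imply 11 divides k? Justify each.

(⟹) This fails: take k = 11. Certainly 11 ∣ 11, but 6 ∤ 11.

(⟸) This fails: take k = 42. Both 6 ∣ 42 and 7 ∣ 42, yet 42 is not a multiple of 11 (since 42 = 3·11 + 9), so 11 ∤ 42.

Neither implication holds.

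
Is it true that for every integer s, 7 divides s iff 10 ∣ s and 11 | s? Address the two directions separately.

[⇒] This fails: take s = 7. Certainly 7 ∣ 7, but 10 ∤ 7.

[⇐] This fails: take s = 110. Both 10 ∣ 110 and 11 ∣ 110, yet 110 is not a multiple of 7 (since 110 = 15·7 + 5), so 7 ∤ 110.

(⇒) fails and (⇐) fails.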